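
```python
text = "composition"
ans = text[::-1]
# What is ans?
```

text has length 11. The slice text[::-1] selects indices [10, 9, 8, 7, 6, 5, 4, 3, 2, 1, 0] (10->'n', 9->'o', 8->'i', 7->'t', 6->'i', 5->'s', 4->'o', 3->'p', 2->'m', 1->'o', 0->'c'), giving 'noitisopmoc'.

'noitisopmoc'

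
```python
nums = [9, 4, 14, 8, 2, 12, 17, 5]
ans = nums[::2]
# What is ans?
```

nums has length 8. The slice nums[::2] selects indices [0, 2, 4, 6] (0->9, 2->14, 4->2, 6->17), giving [9, 14, 2, 17].

[9, 14, 2, 17]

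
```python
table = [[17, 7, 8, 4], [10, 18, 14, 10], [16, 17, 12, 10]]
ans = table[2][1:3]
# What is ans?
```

table[2] = [16, 17, 12, 10]. table[2] has length 4. The slice table[2][1:3] selects indices [1, 2] (1->17, 2->12), giving [17, 12].

[17, 12]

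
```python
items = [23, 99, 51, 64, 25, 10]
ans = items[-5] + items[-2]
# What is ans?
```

items has length 6. Negative index -5 maps to positive index 6 + (-5) = 1. items[1] = 99.
items has length 6. Negative index -2 maps to positive index 6 + (-2) = 4. items[4] = 25.
Sum: 99 + 25 = 124.

124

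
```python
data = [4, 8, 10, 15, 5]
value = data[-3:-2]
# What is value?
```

data has length 5. The slice data[-3:-2] selects indices [2] (2->10), giving [10].

[10]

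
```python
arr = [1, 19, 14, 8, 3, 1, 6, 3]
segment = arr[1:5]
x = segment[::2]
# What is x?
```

arr has length 8. The slice arr[1:5] selects indices [1, 2, 3, 4] (1->19, 2->14, 3->8, 4->3), giving [19, 14, 8, 3]. So segment = [19, 14, 8, 3]. segment has length 4. The slice segment[::2] selects indices [0, 2] (0->19, 2->8), giving [19, 8].

[19, 8]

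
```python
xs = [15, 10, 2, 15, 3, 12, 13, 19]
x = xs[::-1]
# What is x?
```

xs has length 8. The slice xs[::-1] selects indices [7, 6, 5, 4, 3, 2, 1, 0] (7->19, 6->13, 5->12, 4->3, 3->15, 2->2, 1->10, 0->15), giving [19, 13, 12, 3, 15, 2, 10, 15].

[19, 13, 12, 3, 15, 2, 10, 15]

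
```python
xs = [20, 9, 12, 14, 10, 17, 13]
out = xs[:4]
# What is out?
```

xs has length 7. The slice xs[:4] selects indices [0, 1, 2, 3] (0->20, 1->9, 2->12, 3->14), giving [20, 9, 12, 14].

[20, 9, 12, 14]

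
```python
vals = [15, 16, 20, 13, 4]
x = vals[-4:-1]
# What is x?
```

vals has length 5. The slice vals[-4:-1] selects indices [1, 2, 3] (1->16, 2->20, 3->13), giving [16, 20, 13].

[16, 20, 13]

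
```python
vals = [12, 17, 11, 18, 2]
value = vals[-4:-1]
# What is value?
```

vals has length 5. The slice vals[-4:-1] selects indices [1, 2, 3] (1->17, 2->11, 3->18), giving [17, 11, 18].

[17, 11, 18]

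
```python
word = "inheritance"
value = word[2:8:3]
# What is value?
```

word has length 11. The slice word[2:8:3] selects indices [2, 5] (2->'h', 5->'i'), giving 'hi'.

'hi'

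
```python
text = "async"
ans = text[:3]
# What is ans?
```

text has length 5. The slice text[:3] selects indices [0, 1, 2] (0->'a', 1->'s', 2->'y'), giving 'asy'.

'asy'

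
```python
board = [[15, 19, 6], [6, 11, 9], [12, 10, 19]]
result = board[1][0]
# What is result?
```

board[1] = [6, 11, 9]. Taking column 0 of that row yields 6.

6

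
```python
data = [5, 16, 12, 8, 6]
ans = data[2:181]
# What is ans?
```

data has length 5. The slice data[2:181] selects indices [2, 3, 4] (2->12, 3->8, 4->6), giving [12, 8, 6].

[12, 8, 6]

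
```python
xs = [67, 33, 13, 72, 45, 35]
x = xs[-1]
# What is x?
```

xs has length 6. Negative index -1 maps to positive index 6 + (-1) = 5. xs[5] = 35.

35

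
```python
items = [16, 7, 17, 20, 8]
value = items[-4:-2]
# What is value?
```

items has length 5. The slice items[-4:-2] selects indices [1, 2] (1->7, 2->17), giving [7, 17].

[7, 17]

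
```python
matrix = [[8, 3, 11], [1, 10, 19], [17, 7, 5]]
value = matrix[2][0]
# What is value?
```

matrix[2] = [17, 7, 5]. Taking column 0 of that row yields 17.

17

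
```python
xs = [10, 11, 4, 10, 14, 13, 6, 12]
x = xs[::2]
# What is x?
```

xs has length 8. The slice xs[::2] selects indices [0, 2, 4, 6] (0->10, 2->4, 4->14, 6->6), giving [10, 4, 14, 6].

[10, 4, 14, 6]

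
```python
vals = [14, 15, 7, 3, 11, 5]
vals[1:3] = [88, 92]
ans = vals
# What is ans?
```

vals starts as [14, 15, 7, 3, 11, 5] (length 6). The slice vals[1:3] covers indices [1, 2] with values [15, 7]. Replacing that slice with [88, 92] (same length) produces [14, 88, 92, 3, 11, 5].

[14, 88, 92, 3, 11, 5]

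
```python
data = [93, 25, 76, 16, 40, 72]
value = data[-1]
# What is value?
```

data has length 6. Negative index -1 maps to positive index 6 + (-1) = 5. data[5] = 72.

72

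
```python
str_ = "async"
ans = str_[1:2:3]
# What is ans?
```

str_ has length 5. The slice str_[1:2:3] selects indices [1] (1->'s'), giving 's'.

's'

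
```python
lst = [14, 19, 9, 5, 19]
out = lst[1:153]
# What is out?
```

lst has length 5. The slice lst[1:153] selects indices [1, 2, 3, 4] (1->19, 2->9, 3->5, 4->19), giving [19, 9, 5, 19].

[19, 9, 5, 19]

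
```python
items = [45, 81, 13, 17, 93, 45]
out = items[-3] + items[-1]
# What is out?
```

items has length 6. Negative index -3 maps to positive index 6 + (-3) = 3. items[3] = 17.
items has length 6. Negative index -1 maps to positive index 6 + (-1) = 5. items[5] = 45.
Sum: 17 + 45 = 62.

62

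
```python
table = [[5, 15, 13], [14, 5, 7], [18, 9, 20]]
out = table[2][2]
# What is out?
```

table[2] = [18, 9, 20]. Taking column 2 of that row yields 20.

20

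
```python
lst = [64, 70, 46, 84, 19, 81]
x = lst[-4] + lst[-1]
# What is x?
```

lst has length 6. Negative index -4 maps to positive index 6 + (-4) = 2. lst[2] = 46.
lst has length 6. Negative index -1 maps to positive index 6 + (-1) = 5. lst[5] = 81.
Sum: 46 + 81 = 127.

127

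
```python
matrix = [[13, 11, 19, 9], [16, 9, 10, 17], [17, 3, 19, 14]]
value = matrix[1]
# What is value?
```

matrix has 3 rows. Row 1 is [16, 9, 10, 17].

[16, 9, 10, 17]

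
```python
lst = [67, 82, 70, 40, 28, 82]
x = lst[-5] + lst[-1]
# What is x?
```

lst has length 6. Negative index -5 maps to positive index 6 + (-5) = 1. lst[1] = 82.
lst has length 6. Negative index -1 maps to positive index 6 + (-1) = 5. lst[5] = 82.
Sum: 82 + 82 = 164.

164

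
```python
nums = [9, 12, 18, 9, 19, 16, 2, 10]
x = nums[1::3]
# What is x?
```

nums has length 8. The slice nums[1::3] selects indices [1, 4, 7] (1->12, 4->19, 7->10), giving [12, 19, 10].

[12, 19, 10]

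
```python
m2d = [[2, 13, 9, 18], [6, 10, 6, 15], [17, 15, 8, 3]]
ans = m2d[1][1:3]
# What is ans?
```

m2d[1] = [6, 10, 6, 15]. m2d[1] has length 4. The slice m2d[1][1:3] selects indices [1, 2] (1->10, 2->6), giving [10, 6].

[10, 6]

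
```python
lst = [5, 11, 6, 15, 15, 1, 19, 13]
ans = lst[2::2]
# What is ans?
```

lst has length 8. The slice lst[2::2] selects indices [2, 4, 6] (2->6, 4->15, 6->19), giving [6, 15, 19].

[6, 15, 19]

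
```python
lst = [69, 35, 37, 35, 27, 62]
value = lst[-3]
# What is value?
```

lst has length 6. Negative index -3 maps to positive index 6 + (-3) = 3. lst[3] = 35.

35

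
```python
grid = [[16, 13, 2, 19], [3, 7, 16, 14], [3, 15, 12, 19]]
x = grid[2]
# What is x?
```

grid has 3 rows. Row 2 is [3, 15, 12, 19].

[3, 15, 12, 19]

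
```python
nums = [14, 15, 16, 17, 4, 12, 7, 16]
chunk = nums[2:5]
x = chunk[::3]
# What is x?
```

nums has length 8. The slice nums[2:5] selects indices [2, 3, 4] (2->16, 3->17, 4->4), giving [16, 17, 4]. So chunk = [16, 17, 4]. chunk has length 3. The slice chunk[::3] selects indices [0] (0->16), giving [16].

[16]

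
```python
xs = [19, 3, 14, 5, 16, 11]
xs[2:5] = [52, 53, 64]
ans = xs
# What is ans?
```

xs starts as [19, 3, 14, 5, 16, 11] (length 6). The slice xs[2:5] covers indices [2, 3, 4] with values [14, 5, 16]. Replacing that slice with [52, 53, 64] (same length) produces [19, 3, 52, 53, 64, 11].

[19, 3, 52, 53, 64, 11]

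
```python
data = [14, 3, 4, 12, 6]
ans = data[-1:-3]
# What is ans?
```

data has length 5. The slice data[-1:-3] resolves to an empty index range, so the result is [].

[]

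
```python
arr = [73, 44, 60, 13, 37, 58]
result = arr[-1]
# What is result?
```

arr has length 6. Negative index -1 maps to positive index 6 + (-1) = 5. arr[5] = 58.

58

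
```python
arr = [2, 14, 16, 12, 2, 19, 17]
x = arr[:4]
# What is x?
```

arr has length 7. The slice arr[:4] selects indices [0, 1, 2, 3] (0->2, 1->14, 2->16, 3->12), giving [2, 14, 16, 12].

[2, 14, 16, 12]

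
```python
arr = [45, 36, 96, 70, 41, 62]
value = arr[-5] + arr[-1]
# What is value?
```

arr has length 6. Negative index -5 maps to positive index 6 + (-5) = 1. arr[1] = 36.
arr has length 6. Negative index -1 maps to positive index 6 + (-1) = 5. arr[5] = 62.
Sum: 36 + 62 = 98.

98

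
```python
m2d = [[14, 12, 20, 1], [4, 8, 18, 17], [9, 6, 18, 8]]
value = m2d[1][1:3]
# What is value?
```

m2d[1] = [4, 8, 18, 17]. m2d[1] has length 4. The slice m2d[1][1:3] selects indices [1, 2] (1->8, 2->18), giving [8, 18].

[8, 18]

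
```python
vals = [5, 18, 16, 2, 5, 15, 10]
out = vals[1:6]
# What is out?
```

vals has length 7. The slice vals[1:6] selects indices [1, 2, 3, 4, 5] (1->18, 2->16, 3->2, 4->5, 5->15), giving [18, 16, 2, 5, 15].

[18, 16, 2, 5, 15]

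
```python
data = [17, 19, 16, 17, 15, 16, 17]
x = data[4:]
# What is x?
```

data has length 7. The slice data[4:] selects indices [4, 5, 6] (4->15, 5->16, 6->17), giving [15, 16, 17].

[15, 16, 17]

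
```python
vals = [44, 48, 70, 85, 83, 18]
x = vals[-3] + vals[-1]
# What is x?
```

vals has length 6. Negative index -3 maps to positive index 6 + (-3) = 3. vals[3] = 85.
vals has length 6. Negative index -1 maps to positive index 6 + (-1) = 5. vals[5] = 18.
Sum: 85 + 18 = 103.

103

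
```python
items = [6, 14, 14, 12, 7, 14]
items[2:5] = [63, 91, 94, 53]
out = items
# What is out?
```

items starts as [6, 14, 14, 12, 7, 14] (length 6). The slice items[2:5] covers indices [2, 3, 4] with values [14, 12, 7]. Replacing that slice with [63, 91, 94, 53] (different length) produces [6, 14, 63, 91, 94, 53, 14].

[6, 14, 63, 91, 94, 53, 14]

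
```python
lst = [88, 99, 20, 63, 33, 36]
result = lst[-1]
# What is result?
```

lst has length 6. Negative index -1 maps to positive index 6 + (-1) = 5. lst[5] = 36.

36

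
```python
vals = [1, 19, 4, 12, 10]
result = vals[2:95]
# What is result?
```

vals has length 5. The slice vals[2:95] selects indices [2, 3, 4] (2->4, 3->12, 4->10), giving [4, 12, 10].

[4, 12, 10]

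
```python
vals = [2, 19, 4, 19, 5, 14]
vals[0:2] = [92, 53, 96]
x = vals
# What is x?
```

vals starts as [2, 19, 4, 19, 5, 14] (length 6). The slice vals[0:2] covers indices [0, 1] with values [2, 19]. Replacing that slice with [92, 53, 96] (different length) produces [92, 53, 96, 4, 19, 5, 14].

[92, 53, 96, 4, 19, 5, 14]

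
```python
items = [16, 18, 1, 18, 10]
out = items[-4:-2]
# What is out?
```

items has length 5. The slice items[-4:-2] selects indices [1, 2] (1->18, 2->1), giving [18, 1].

[18, 1]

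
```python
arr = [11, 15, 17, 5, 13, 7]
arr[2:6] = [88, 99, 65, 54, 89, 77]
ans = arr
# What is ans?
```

arr starts as [11, 15, 17, 5, 13, 7] (length 6). The slice arr[2:6] covers indices [2, 3, 4, 5] with values [17, 5, 13, 7]. Replacing that slice with [88, 99, 65, 54, 89, 77] (different length) produces [11, 15, 88, 99, 65, 54, 89, 77].

[11, 15, 88, 99, 65, 54, 89, 77]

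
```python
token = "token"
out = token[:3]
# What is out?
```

token has length 5. The slice token[:3] selects indices [0, 1, 2] (0->'t', 1->'o', 2->'k'), giving 'tok'.

'tok'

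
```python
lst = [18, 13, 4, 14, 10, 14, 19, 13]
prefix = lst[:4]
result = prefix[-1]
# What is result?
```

lst has length 8. The slice lst[:4] selects indices [0, 1, 2, 3] (0->18, 1->13, 2->4, 3->14), giving [18, 13, 4, 14]. So prefix = [18, 13, 4, 14]. Then prefix[-1] = 14.

14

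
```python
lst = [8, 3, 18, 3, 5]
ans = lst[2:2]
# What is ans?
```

lst has length 5. The slice lst[2:2] resolves to an empty index range, so the result is [].

[]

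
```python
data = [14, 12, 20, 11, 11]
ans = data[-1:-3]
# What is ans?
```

data has length 5. The slice data[-1:-3] resolves to an empty index range, so the result is [].

[]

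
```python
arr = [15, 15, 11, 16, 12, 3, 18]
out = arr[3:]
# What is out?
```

arr has length 7. The slice arr[3:] selects indices [3, 4, 5, 6] (3->16, 4->12, 5->3, 6->18), giving [16, 12, 3, 18].

[16, 12, 3, 18]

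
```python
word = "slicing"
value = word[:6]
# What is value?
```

word has length 7. The slice word[:6] selects indices [0, 1, 2, 3, 4, 5] (0->'s', 1->'l', 2->'i', 3->'c', 4->'i', 5->'n'), giving 'slicin'.

'slicin'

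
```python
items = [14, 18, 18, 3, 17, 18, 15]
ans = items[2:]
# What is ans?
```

items has length 7. The slice items[2:] selects indices [2, 3, 4, 5, 6] (2->18, 3->3, 4->17, 5->18, 6->15), giving [18, 3, 17, 18, 15].

[18, 3, 17, 18, 15]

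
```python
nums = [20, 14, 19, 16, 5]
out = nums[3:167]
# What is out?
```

nums has length 5. The slice nums[3:167] selects indices [3, 4] (3->16, 4->5), giving [16, 5].

[16, 5]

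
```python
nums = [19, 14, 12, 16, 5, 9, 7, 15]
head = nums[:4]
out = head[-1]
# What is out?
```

nums has length 8. The slice nums[:4] selects indices [0, 1, 2, 3] (0->19, 1->14, 2->12, 3->16), giving [19, 14, 12, 16]. So head = [19, 14, 12, 16]. Then head[-1] = 16.

16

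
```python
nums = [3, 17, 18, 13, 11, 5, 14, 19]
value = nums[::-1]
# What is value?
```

nums has length 8. The slice nums[::-1] selects indices [7, 6, 5, 4, 3, 2, 1, 0] (7->19, 6->14, 5->5, 4->11, 3->13, 2->18, 1->17, 0->3), giving [19, 14, 5, 11, 13, 18, 17, 3].

[19, 14, 5, 11, 13, 18, 17, 3]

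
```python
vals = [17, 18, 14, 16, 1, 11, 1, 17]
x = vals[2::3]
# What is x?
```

vals has length 8. The slice vals[2::3] selects indices [2, 5] (2->14, 5->11), giving [14, 11].

[14, 11]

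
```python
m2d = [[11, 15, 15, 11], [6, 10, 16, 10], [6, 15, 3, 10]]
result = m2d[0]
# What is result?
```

m2d has 3 rows. Row 0 is [11, 15, 15, 11].

[11, 15, 15, 11]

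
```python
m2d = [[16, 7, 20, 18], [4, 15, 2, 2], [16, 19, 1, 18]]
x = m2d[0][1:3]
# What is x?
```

m2d[0] = [16, 7, 20, 18]. m2d[0] has length 4. The slice m2d[0][1:3] selects indices [1, 2] (1->7, 2->20), giving [7, 20].

[7, 20]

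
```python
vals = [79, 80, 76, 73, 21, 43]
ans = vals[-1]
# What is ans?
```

vals has length 6. Negative index -1 maps to positive index 6 + (-1) = 5. vals[5] = 43.

43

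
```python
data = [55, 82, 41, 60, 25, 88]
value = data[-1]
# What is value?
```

data has length 6. Negative index -1 maps to positive index 6 + (-1) = 5. data[5] = 88.

88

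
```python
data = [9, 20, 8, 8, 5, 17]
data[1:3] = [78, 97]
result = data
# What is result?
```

data starts as [9, 20, 8, 8, 5, 17] (length 6). The slice data[1:3] covers indices [1, 2] with values [20, 8]. Replacing that slice with [78, 97] (same length) produces [9, 78, 97, 8, 5, 17].

[9, 78, 97, 8, 5, 17]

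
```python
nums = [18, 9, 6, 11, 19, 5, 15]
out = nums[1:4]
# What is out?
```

nums has length 7. The slice nums[1:4] selects indices [1, 2, 3] (1->9, 2->6, 3->11), giving [9, 6, 11].

[9, 6, 11]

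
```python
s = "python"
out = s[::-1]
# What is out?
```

s has length 6. The slice s[::-1] selects indices [5, 4, 3, 2, 1, 0] (5->'n', 4->'o', 3->'h', 2->'t', 1->'y', 0->'p'), giving 'nohtyp'.

'nohtyp'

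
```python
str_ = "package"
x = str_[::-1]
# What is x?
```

str_ has length 7. The slice str_[::-1] selects indices [6, 5, 4, 3, 2, 1, 0] (6->'e', 5->'g', 4->'a', 3->'k', 2->'c', 1->'a', 0->'p'), giving 'egakcap'.

'egakcap'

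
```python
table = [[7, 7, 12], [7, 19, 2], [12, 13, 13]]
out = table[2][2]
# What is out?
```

table[2] = [12, 13, 13]. Taking column 2 of that row yields 13.

13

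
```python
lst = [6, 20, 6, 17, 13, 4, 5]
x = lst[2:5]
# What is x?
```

lst has length 7. The slice lst[2:5] selects indices [2, 3, 4] (2->6, 3->17, 4->13), giving [6, 17, 13].

[6, 17, 13]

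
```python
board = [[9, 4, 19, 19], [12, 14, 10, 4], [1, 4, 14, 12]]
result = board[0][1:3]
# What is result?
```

board[0] = [9, 4, 19, 19]. board[0] has length 4. The slice board[0][1:3] selects indices [1, 2] (1->4, 2->19), giving [4, 19].

[4, 19]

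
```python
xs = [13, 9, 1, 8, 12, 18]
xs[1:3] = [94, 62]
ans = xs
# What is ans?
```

xs starts as [13, 9, 1, 8, 12, 18] (length 6). The slice xs[1:3] covers indices [1, 2] with values [9, 1]. Replacing that slice with [94, 62] (same length) produces [13, 94, 62, 8, 12, 18].

[13, 94, 62, 8, 12, 18]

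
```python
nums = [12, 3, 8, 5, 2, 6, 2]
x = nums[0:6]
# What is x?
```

nums has length 7. The slice nums[0:6] selects indices [0, 1, 2, 3, 4, 5] (0->12, 1->3, 2->8, 3->5, 4->2, 5->6), giving [12, 3, 8, 5, 2, 6].

[12, 3, 8, 5, 2, 6]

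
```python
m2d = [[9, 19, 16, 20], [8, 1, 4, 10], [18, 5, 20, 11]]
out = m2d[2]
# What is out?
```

m2d has 3 rows. Row 2 is [18, 5, 20, 11].

[18, 5, 20, 11]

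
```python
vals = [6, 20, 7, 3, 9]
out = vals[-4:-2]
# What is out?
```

vals has length 5. The slice vals[-4:-2] selects indices [1, 2] (1->20, 2->7), giving [20, 7].

[20, 7]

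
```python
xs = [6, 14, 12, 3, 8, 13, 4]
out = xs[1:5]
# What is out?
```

xs has length 7. The slice xs[1:5] selects indices [1, 2, 3, 4] (1->14, 2->12, 3->3, 4->8), giving [14, 12, 3, 8].

[14, 12, 3, 8]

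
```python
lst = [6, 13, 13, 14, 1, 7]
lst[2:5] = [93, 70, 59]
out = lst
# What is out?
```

lst starts as [6, 13, 13, 14, 1, 7] (length 6). The slice lst[2:5] covers indices [2, 3, 4] with values [13, 14, 1]. Replacing that slice with [93, 70, 59] (same length) produces [6, 13, 93, 70, 59, 7].

[6, 13, 93, 70, 59, 7]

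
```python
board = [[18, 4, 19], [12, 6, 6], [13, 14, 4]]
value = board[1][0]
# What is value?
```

board[1] = [12, 6, 6]. Taking column 0 of that row yields 12.

12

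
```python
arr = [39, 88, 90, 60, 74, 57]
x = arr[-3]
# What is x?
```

arr has length 6. Negative index -3 maps to positive index 6 + (-3) = 3. arr[3] = 60.

60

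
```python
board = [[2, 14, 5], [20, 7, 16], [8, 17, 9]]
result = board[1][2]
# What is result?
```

board[1] = [20, 7, 16]. Taking column 2 of that row yields 16.

16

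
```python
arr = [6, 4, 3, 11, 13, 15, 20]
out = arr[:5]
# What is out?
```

arr has length 7. The slice arr[:5] selects indices [0, 1, 2, 3, 4] (0->6, 1->4, 2->3, 3->11, 4->13), giving [6, 4, 3, 11, 13].

[6, 4, 3, 11, 13]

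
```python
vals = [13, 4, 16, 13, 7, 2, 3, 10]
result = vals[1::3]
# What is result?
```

vals has length 8. The slice vals[1::3] selects indices [1, 4, 7] (1->4, 4->7, 7->10), giving [4, 7, 10].

[4, 7, 10]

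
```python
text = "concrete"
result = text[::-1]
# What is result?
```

text has length 8. The slice text[::-1] selects indices [7, 6, 5, 4, 3, 2, 1, 0] (7->'e', 6->'t', 5->'e', 4->'r', 3->'c', 2->'n', 1->'o', 0->'c'), giving 'etercnoc'.

'etercnoc'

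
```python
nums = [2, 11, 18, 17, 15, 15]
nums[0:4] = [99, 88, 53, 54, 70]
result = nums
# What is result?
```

nums starts as [2, 11, 18, 17, 15, 15] (length 6). The slice nums[0:4] covers indices [0, 1, 2, 3] with values [2, 11, 18, 17]. Replacing that slice with [99, 88, 53, 54, 70] (different length) produces [99, 88, 53, 54, 70, 15, 15].

[99, 88, 53, 54, 70, 15, 15]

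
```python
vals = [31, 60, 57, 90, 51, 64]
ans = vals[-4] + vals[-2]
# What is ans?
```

vals has length 6. Negative index -4 maps to positive index 6 + (-4) = 2. vals[2] = 57.
vals has length 6. Negative index -2 maps to positive index 6 + (-2) = 4. vals[4] = 51.
Sum: 57 + 51 = 108.

108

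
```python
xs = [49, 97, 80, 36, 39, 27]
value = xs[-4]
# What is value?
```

xs has length 6. Negative index -4 maps to positive index 6 + (-4) = 2. xs[2] = 80.

80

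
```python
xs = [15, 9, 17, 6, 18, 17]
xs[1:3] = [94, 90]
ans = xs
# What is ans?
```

xs starts as [15, 9, 17, 6, 18, 17] (length 6). The slice xs[1:3] covers indices [1, 2] with values [9, 17]. Replacing that slice with [94, 90] (same length) produces [15, 94, 90, 6, 18, 17].

[15, 94, 90, 6, 18, 17]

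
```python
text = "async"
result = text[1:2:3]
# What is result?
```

text has length 5. The slice text[1:2:3] selects indices [1] (1->'s'), giving 's'.

's'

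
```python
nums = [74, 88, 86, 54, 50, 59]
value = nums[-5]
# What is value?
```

nums has length 6. Negative index -5 maps to positive index 6 + (-5) = 1. nums[1] = 88.

88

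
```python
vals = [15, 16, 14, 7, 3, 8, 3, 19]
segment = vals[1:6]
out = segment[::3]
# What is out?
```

vals has length 8. The slice vals[1:6] selects indices [1, 2, 3, 4, 5] (1->16, 2->14, 3->7, 4->3, 5->8), giving [16, 14, 7, 3, 8]. So segment = [16, 14, 7, 3, 8]. segment has length 5. The slice segment[::3] selects indices [0, 3] (0->16, 3->3), giving [16, 3].

[16, 3]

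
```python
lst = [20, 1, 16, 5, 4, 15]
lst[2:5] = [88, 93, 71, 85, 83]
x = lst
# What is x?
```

lst starts as [20, 1, 16, 5, 4, 15] (length 6). The slice lst[2:5] covers indices [2, 3, 4] with values [16, 5, 4]. Replacing that slice with [88, 93, 71, 85, 83] (different length) produces [20, 1, 88, 93, 71, 85, 83, 15].

[20, 1, 88, 93, 71, 85, 83, 15]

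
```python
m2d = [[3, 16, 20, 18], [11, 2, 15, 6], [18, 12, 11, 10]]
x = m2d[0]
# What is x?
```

m2d has 3 rows. Row 0 is [3, 16, 20, 18].

[3, 16, 20, 18]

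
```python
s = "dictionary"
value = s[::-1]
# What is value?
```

s has length 10. The slice s[::-1] selects indices [9, 8, 7, 6, 5, 4, 3, 2, 1, 0] (9->'y', 8->'r', 7->'a', 6->'n', 5->'o', 4->'i', 3->'t', 2->'c', 1->'i', 0->'d'), giving 'yranoitcid'.

'yranoitcid'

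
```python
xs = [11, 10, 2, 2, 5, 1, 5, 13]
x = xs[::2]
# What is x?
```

xs has length 8. The slice xs[::2] selects indices [0, 2, 4, 6] (0->11, 2->2, 4->5, 6->5), giving [11, 2, 5, 5].

[11, 2, 5, 5]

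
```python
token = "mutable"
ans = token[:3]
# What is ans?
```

token has length 7. The slice token[:3] selects indices [0, 1, 2] (0->'m', 1->'u', 2->'t'), giving 'mut'.

'mut'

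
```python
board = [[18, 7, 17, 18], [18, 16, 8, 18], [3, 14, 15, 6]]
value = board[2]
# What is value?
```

board has 3 rows. Row 2 is [3, 14, 15, 6].

[3, 14, 15, 6]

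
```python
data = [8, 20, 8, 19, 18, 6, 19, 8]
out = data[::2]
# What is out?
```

data has length 8. The slice data[::2] selects indices [0, 2, 4, 6] (0->8, 2->8, 4->18, 6->19), giving [8, 8, 18, 19].

[8, 8, 18, 19]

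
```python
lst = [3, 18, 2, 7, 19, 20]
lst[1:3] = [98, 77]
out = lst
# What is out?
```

lst starts as [3, 18, 2, 7, 19, 20] (length 6). The slice lst[1:3] covers indices [1, 2] with values [18, 2]. Replacing that slice with [98, 77] (same length) produces [3, 98, 77, 7, 19, 20].

[3, 98, 77, 7, 19, 20]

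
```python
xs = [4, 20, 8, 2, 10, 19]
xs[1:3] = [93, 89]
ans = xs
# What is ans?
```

xs starts as [4, 20, 8, 2, 10, 19] (length 6). The slice xs[1:3] covers indices [1, 2] with values [20, 8]. Replacing that slice with [93, 89] (same length) produces [4, 93, 89, 2, 10, 19].

[4, 93, 89, 2, 10, 19]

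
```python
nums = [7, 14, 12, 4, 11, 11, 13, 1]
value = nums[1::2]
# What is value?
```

nums has length 8. The slice nums[1::2] selects indices [1, 3, 5, 7] (1->14, 3->4, 5->11, 7->1), giving [14, 4, 11, 1].

[14, 4, 11, 1]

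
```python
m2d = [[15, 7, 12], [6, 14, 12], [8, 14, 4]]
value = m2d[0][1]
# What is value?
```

m2d[0] = [15, 7, 12]. Taking column 1 of that row yields 7.

7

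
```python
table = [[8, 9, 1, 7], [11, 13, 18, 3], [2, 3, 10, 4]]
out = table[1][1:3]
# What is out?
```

table[1] = [11, 13, 18, 3]. table[1] has length 4. The slice table[1][1:3] selects indices [1, 2] (1->13, 2->18), giving [13, 18].

[13, 18]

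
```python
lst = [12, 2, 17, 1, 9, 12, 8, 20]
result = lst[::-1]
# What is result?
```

lst has length 8. The slice lst[::-1] selects indices [7, 6, 5, 4, 3, 2, 1, 0] (7->20, 6->8, 5->12, 4->9, 3->1, 2->17, 1->2, 0->12), giving [20, 8, 12, 9, 1, 17, 2, 12].

[20, 8, 12, 9, 1, 17, 2, 12]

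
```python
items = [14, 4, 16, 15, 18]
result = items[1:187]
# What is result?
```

items has length 5. The slice items[1:187] selects indices [1, 2, 3, 4] (1->4, 2->16, 3->15, 4->18), giving [4, 16, 15, 18].

[4, 16, 15, 18]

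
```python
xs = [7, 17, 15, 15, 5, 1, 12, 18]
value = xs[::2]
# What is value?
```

xs has length 8. The slice xs[::2] selects indices [0, 2, 4, 6] (0->7, 2->15, 4->5, 6->12), giving [7, 15, 5, 12].

[7, 15, 5, 12]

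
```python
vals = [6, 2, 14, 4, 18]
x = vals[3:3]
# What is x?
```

vals has length 5. The slice vals[3:3] resolves to an empty index range, so the result is [].

[]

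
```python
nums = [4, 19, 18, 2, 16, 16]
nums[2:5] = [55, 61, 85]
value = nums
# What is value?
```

nums starts as [4, 19, 18, 2, 16, 16] (length 6). The slice nums[2:5] covers indices [2, 3, 4] with values [18, 2, 16]. Replacing that slice with [55, 61, 85] (same length) produces [4, 19, 55, 61, 85, 16].

[4, 19, 55, 61, 85, 16]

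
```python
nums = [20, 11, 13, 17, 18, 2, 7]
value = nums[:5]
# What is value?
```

nums has length 7. The slice nums[:5] selects indices [0, 1, 2, 3, 4] (0->20, 1->11, 2->13, 3->17, 4->18), giving [20, 11, 13, 17, 18].

[20, 11, 13, 17, 18]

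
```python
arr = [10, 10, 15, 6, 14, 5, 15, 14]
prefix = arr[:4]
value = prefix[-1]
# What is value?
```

arr has length 8. The slice arr[:4] selects indices [0, 1, 2, 3] (0->10, 1->10, 2->15, 3->6), giving [10, 10, 15, 6]. So prefix = [10, 10, 15, 6]. Then prefix[-1] = 6.

6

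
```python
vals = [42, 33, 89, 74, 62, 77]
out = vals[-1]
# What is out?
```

vals has length 6. Negative index -1 maps to positive index 6 + (-1) = 5. vals[5] = 77.

77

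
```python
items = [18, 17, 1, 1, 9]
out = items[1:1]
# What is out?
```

items has length 5. The slice items[1:1] resolves to an empty index range, so the result is [].

[]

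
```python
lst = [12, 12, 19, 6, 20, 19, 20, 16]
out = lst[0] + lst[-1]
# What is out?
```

lst has length 8. lst[0] = 12.
lst has length 8. Negative index -1 maps to positive index 8 + (-1) = 7. lst[7] = 16.
Sum: 12 + 16 = 28.

28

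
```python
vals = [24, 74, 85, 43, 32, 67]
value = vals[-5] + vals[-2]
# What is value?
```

vals has length 6. Negative index -5 maps to positive index 6 + (-5) = 1. vals[1] = 74.
vals has length 6. Negative index -2 maps to positive index 6 + (-2) = 4. vals[4] = 32.
Sum: 74 + 32 = 106.

106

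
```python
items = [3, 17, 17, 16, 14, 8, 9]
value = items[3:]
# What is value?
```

items has length 7. The slice items[3:] selects indices [3, 4, 5, 6] (3->16, 4->14, 5->8, 6->9), giving [16, 14, 8, 9].

[16, 14, 8, 9]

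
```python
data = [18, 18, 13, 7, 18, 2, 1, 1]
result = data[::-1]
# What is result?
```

data has length 8. The slice data[::-1] selects indices [7, 6, 5, 4, 3, 2, 1, 0] (7->1, 6->1, 5->2, 4->18, 3->7, 2->13, 1->18, 0->18), giving [1, 1, 2, 18, 7, 13, 18, 18].

[1, 1, 2, 18, 7, 13, 18, 18]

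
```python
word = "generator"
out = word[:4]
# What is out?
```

word has length 9. The slice word[:4] selects indices [0, 1, 2, 3] (0->'g', 1->'e', 2->'n', 3->'e'), giving 'gene'.

'gene'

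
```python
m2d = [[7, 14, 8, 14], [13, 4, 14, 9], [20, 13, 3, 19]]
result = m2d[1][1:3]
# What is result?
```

m2d[1] = [13, 4, 14, 9]. m2d[1] has length 4. The slice m2d[1][1:3] selects indices [1, 2] (1->4, 2->14), giving [4, 14].

[4, 14]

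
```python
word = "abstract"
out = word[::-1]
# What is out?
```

word has length 8. The slice word[::-1] selects indices [7, 6, 5, 4, 3, 2, 1, 0] (7->'t', 6->'c', 5->'a', 4->'r', 3->'t', 2->'s', 1->'b', 0->'a'), giving 'tcartsba'.

'tcartsba'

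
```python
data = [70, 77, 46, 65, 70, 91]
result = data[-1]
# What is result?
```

data has length 6. Negative index -1 maps to positive index 6 + (-1) = 5. data[5] = 91.

91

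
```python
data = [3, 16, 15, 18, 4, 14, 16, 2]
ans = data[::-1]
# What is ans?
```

data has length 8. The slice data[::-1] selects indices [7, 6, 5, 4, 3, 2, 1, 0] (7->2, 6->16, 5->14, 4->4, 3->18, 2->15, 1->16, 0->3), giving [2, 16, 14, 4, 18, 15, 16, 3].

[2, 16, 14, 4, 18, 15, 16, 3]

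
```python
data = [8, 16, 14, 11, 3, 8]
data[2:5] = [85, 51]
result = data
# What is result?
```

data starts as [8, 16, 14, 11, 3, 8] (length 6). The slice data[2:5] covers indices [2, 3, 4] with values [14, 11, 3]. Replacing that slice with [85, 51] (different length) produces [8, 16, 85, 51, 8].

[8, 16, 85, 51, 8]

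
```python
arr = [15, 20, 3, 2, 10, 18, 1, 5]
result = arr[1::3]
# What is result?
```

arr has length 8. The slice arr[1::3] selects indices [1, 4, 7] (1->20, 4->10, 7->5), giving [20, 10, 5].

[20, 10, 5]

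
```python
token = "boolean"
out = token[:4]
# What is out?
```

token has length 7. The slice token[:4] selects indices [0, 1, 2, 3] (0->'b', 1->'o', 2->'o', 3->'l'), giving 'bool'.

'bool'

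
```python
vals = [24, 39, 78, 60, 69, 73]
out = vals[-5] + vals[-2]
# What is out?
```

vals has length 6. Negative index -5 maps to positive index 6 + (-5) = 1. vals[1] = 39.
vals has length 6. Negative index -2 maps to positive index 6 + (-2) = 4. vals[4] = 69.
Sum: 39 + 69 = 108.

108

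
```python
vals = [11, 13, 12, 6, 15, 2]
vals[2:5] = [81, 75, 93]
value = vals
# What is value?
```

vals starts as [11, 13, 12, 6, 15, 2] (length 6). The slice vals[2:5] covers indices [2, 3, 4] with values [12, 6, 15]. Replacing that slice with [81, 75, 93] (same length) produces [11, 13, 81, 75, 93, 2].

[11, 13, 81, 75, 93, 2]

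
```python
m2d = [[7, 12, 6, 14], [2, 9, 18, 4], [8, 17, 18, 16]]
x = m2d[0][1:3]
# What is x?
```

m2d[0] = [7, 12, 6, 14]. m2d[0] has length 4. The slice m2d[0][1:3] selects indices [1, 2] (1->12, 2->6), giving [12, 6].

[12, 6]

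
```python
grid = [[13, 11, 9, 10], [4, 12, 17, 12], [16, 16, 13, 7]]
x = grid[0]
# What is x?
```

grid has 3 rows. Row 0 is [13, 11, 9, 10].

[13, 11, 9, 10]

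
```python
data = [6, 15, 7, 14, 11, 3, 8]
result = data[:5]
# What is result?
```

data has length 7. The slice data[:5] selects indices [0, 1, 2, 3, 4] (0->6, 1->15, 2->7, 3->14, 4->11), giving [6, 15, 7, 14, 11].

[6, 15, 7, 14, 11]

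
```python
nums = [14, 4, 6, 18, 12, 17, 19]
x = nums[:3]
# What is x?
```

nums has length 7. The slice nums[:3] selects indices [0, 1, 2] (0->14, 1->4, 2->6), giving [14, 4, 6].

[14, 4, 6]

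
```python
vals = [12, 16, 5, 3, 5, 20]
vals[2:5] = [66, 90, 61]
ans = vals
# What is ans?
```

vals starts as [12, 16, 5, 3, 5, 20] (length 6). The slice vals[2:5] covers indices [2, 3, 4] with values [5, 3, 5]. Replacing that slice with [66, 90, 61] (same length) produces [12, 16, 66, 90, 61, 20].

[12, 16, 66, 90, 61, 20]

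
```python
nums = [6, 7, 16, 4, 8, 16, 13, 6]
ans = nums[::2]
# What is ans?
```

nums has length 8. The slice nums[::2] selects indices [0, 2, 4, 6] (0->6, 2->16, 4->8, 6->13), giving [6, 16, 8, 13].

[6, 16, 8, 13]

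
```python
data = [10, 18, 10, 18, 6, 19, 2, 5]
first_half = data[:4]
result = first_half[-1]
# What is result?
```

data has length 8. The slice data[:4] selects indices [0, 1, 2, 3] (0->10, 1->18, 2->10, 3->18), giving [10, 18, 10, 18]. So first_half = [10, 18, 10, 18]. Then first_half[-1] = 18.

18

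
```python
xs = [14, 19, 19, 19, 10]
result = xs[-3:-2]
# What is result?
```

xs has length 5. The slice xs[-3:-2] selects indices [2] (2->19), giving [19].

[19]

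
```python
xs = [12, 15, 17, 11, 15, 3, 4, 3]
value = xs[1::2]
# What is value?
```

xs has length 8. The slice xs[1::2] selects indices [1, 3, 5, 7] (1->15, 3->11, 5->3, 7->3), giving [15, 11, 3, 3].

[15, 11, 3, 3]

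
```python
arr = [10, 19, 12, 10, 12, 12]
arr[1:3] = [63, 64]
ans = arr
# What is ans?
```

arr starts as [10, 19, 12, 10, 12, 12] (length 6). The slice arr[1:3] covers indices [1, 2] with values [19, 12]. Replacing that slice with [63, 64] (same length) produces [10, 63, 64, 10, 12, 12].

[10, 63, 64, 10, 12, 12]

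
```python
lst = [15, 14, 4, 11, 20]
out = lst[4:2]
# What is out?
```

lst has length 5. The slice lst[4:2] resolves to an empty index range, so the result is [].

[]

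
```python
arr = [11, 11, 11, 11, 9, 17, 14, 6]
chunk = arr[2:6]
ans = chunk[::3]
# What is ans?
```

arr has length 8. The slice arr[2:6] selects indices [2, 3, 4, 5] (2->11, 3->11, 4->9, 5->17), giving [11, 11, 9, 17]. So chunk = [11, 11, 9, 17]. chunk has length 4. The slice chunk[::3] selects indices [0, 3] (0->11, 3->17), giving [11, 17].

[11, 17]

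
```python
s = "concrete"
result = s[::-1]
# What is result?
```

s has length 8. The slice s[::-1] selects indices [7, 6, 5, 4, 3, 2, 1, 0] (7->'e', 6->'t', 5->'e', 4->'r', 3->'c', 2->'n', 1->'o', 0->'c'), giving 'etercnoc'.

'etercnoc'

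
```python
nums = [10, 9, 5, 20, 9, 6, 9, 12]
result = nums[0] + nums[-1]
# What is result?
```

nums has length 8. nums[0] = 10.
nums has length 8. Negative index -1 maps to positive index 8 + (-1) = 7. nums[7] = 12.
Sum: 10 + 12 = 22.

22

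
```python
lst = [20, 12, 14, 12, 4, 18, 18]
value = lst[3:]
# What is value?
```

lst has length 7. The slice lst[3:] selects indices [3, 4, 5, 6] (3->12, 4->4, 5->18, 6->18), giving [12, 4, 18, 18].

[12, 4, 18, 18]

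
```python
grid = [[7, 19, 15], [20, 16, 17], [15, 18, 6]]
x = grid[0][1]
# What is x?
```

grid[0] = [7, 19, 15]. Taking column 1 of that row yields 19.

19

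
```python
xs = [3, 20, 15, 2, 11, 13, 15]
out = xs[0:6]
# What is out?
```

xs has length 7. The slice xs[0:6] selects indices [0, 1, 2, 3, 4, 5] (0->3, 1->20, 2->15, 3->2, 4->11, 5->13), giving [3, 20, 15, 2, 11, 13].

[3, 20, 15, 2, 11, 13]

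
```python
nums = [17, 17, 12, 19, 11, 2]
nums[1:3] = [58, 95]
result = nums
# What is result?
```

nums starts as [17, 17, 12, 19, 11, 2] (length 6). The slice nums[1:3] covers indices [1, 2] with values [17, 12]. Replacing that slice with [58, 95] (same length) produces [17, 58, 95, 19, 11, 2].

[17, 58, 95, 19, 11, 2]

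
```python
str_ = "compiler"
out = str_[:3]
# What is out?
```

str_ has length 8. The slice str_[:3] selects indices [0, 1, 2] (0->'c', 1->'o', 2->'m'), giving 'com'.

'com'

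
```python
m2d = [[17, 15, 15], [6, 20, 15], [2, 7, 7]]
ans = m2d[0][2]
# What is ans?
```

m2d[0] = [17, 15, 15]. Taking column 2 of that row yields 15.

15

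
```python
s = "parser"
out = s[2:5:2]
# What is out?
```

s has length 6. The slice s[2:5:2] selects indices [2, 4] (2->'r', 4->'e'), giving 're'.

're'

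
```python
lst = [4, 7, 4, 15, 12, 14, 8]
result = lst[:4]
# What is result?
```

lst has length 7. The slice lst[:4] selects indices [0, 1, 2, 3] (0->4, 1->7, 2->4, 3->15), giving [4, 7, 4, 15].

[4, 7, 4, 15]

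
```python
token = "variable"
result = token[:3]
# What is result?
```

token has length 8. The slice token[:3] selects indices [0, 1, 2] (0->'v', 1->'a', 2->'r'), giving 'var'.

'var'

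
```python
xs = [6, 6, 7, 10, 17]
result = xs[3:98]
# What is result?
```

xs has length 5. The slice xs[3:98] selects indices [3, 4] (3->10, 4->17), giving [10, 17].

[10, 17]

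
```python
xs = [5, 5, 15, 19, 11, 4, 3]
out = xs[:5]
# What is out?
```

xs has length 7. The slice xs[:5] selects indices [0, 1, 2, 3, 4] (0->5, 1->5, 2->15, 3->19, 4->11), giving [5, 5, 15, 19, 11].

[5, 5, 15, 19, 11]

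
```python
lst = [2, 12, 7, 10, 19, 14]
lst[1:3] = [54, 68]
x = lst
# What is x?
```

lst starts as [2, 12, 7, 10, 19, 14] (length 6). The slice lst[1:3] covers indices [1, 2] with values [12, 7]. Replacing that slice with [54, 68] (same length) produces [2, 54, 68, 10, 19, 14].

[2, 54, 68, 10, 19, 14]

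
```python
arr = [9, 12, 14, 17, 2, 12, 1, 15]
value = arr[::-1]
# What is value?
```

arr has length 8. The slice arr[::-1] selects indices [7, 6, 5, 4, 3, 2, 1, 0] (7->15, 6->1, 5->12, 4->2, 3->17, 2->14, 1->12, 0->9), giving [15, 1, 12, 2, 17, 14, 12, 9].

[15, 1, 12, 2, 17, 14, 12, 9]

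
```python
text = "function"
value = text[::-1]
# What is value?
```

text has length 8. The slice text[::-1] selects indices [7, 6, 5, 4, 3, 2, 1, 0] (7->'n', 6->'o', 5->'i', 4->'t', 3->'c', 2->'n', 1->'u', 0->'f'), giving 'noitcnuf'.

'noitcnuf'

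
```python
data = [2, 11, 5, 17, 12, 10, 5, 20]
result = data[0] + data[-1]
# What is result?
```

data has length 8. data[0] = 2.
data has length 8. Negative index -1 maps to positive index 8 + (-1) = 7. data[7] = 20.
Sum: 2 + 20 = 22.

22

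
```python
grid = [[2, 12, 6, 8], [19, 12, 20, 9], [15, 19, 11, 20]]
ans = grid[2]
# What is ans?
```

grid has 3 rows. Row 2 is [15, 19, 11, 20].

[15, 19, 11, 20]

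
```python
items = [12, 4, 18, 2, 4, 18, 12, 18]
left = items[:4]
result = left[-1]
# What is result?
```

items has length 8. The slice items[:4] selects indices [0, 1, 2, 3] (0->12, 1->4, 2->18, 3->2), giving [12, 4, 18, 2]. So left = [12, 4, 18, 2]. Then left[-1] = 2.

2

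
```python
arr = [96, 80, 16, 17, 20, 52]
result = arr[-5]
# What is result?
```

arr has length 6. Negative index -5 maps to positive index 6 + (-5) = 1. arr[1] = 80.

80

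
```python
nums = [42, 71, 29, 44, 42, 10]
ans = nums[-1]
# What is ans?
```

nums has length 6. Negative index -1 maps to positive index 6 + (-1) = 5. nums[5] = 10.

10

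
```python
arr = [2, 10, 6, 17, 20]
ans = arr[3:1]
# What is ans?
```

arr has length 5. The slice arr[3:1] resolves to an empty index range, so the result is [].

[]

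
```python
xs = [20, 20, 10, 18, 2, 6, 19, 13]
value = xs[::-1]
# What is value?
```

xs has length 8. The slice xs[::-1] selects indices [7, 6, 5, 4, 3, 2, 1, 0] (7->13, 6->19, 5->6, 4->2, 3->18, 2->10, 1->20, 0->20), giving [13, 19, 6, 2, 18, 10, 20, 20].

[13, 19, 6, 2, 18, 10, 20, 20]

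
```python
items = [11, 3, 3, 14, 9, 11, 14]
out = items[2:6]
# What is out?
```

items has length 7. The slice items[2:6] selects indices [2, 3, 4, 5] (2->3, 3->14, 4->9, 5->11), giving [3, 14, 9, 11].

[3, 14, 9, 11]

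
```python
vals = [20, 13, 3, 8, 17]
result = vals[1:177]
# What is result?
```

vals has length 5. The slice vals[1:177] selects indices [1, 2, 3, 4] (1->13, 2->3, 3->8, 4->17), giving [13, 3, 8, 17].

[13, 3, 8, 17]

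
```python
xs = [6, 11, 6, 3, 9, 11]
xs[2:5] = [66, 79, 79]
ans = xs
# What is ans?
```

xs starts as [6, 11, 6, 3, 9, 11] (length 6). The slice xs[2:5] covers indices [2, 3, 4] with values [6, 3, 9]. Replacing that slice with [66, 79, 79] (same length) produces [6, 11, 66, 79, 79, 11].

[6, 11, 66, 79, 79, 11]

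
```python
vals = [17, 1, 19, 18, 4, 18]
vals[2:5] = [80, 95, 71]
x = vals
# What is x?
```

vals starts as [17, 1, 19, 18, 4, 18] (length 6). The slice vals[2:5] covers indices [2, 3, 4] with values [19, 18, 4]. Replacing that slice with [80, 95, 71] (same length) produces [17, 1, 80, 95, 71, 18].

[17, 1, 80, 95, 71, 18]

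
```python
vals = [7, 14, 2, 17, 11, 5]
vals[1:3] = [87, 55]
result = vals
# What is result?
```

vals starts as [7, 14, 2, 17, 11, 5] (length 6). The slice vals[1:3] covers indices [1, 2] with values [14, 2]. Replacing that slice with [87, 55] (same length) produces [7, 87, 55, 17, 11, 5].

[7, 87, 55, 17, 11, 5]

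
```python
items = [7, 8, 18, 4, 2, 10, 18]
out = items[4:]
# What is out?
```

items has length 7. The slice items[4:] selects indices [4, 5, 6] (4->2, 5->10, 6->18), giving [2, 10, 18].

[2, 10, 18]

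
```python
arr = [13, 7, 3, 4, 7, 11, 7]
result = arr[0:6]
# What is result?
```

arr has length 7. The slice arr[0:6] selects indices [0, 1, 2, 3, 4, 5] (0->13, 1->7, 2->3, 3->4, 4->7, 5->11), giving [13, 7, 3, 4, 7, 11].

[13, 7, 3, 4, 7, 11]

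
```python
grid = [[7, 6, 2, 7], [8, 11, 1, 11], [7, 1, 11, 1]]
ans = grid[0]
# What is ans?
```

grid has 3 rows. Row 0 is [7, 6, 2, 7].

[7, 6, 2, 7]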